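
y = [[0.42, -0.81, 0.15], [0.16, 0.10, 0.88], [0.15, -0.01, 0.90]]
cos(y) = [[0.96, 0.21, 0.22], [-0.1, 1.06, -0.43], [-0.09, 0.06, 0.61]]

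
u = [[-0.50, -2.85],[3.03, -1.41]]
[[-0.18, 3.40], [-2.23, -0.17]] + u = [[-0.68, 0.55], [0.80, -1.58]]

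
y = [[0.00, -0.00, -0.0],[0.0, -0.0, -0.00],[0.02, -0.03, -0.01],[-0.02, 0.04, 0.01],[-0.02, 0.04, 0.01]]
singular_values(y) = [0.07, 0.0, 0.0]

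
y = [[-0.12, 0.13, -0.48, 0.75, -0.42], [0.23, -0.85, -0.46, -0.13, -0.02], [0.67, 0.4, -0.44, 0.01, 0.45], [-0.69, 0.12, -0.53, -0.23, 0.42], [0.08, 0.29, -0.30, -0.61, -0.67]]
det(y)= -1.006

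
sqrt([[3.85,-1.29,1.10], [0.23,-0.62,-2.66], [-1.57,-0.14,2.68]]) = [[1.98+0.04j, -0.50+0.20j, (0.18+0.14j)], [(-0.05+0.15j), (0.18+0.85j), (-1.15+0.58j)], [(-0.43+0.02j), (-0.13+0.12j), 1.64+0.08j]]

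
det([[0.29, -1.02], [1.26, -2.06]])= 0.688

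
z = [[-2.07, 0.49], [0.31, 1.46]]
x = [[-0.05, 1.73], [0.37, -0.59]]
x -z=[[2.02, 1.24],[0.06, -2.05]]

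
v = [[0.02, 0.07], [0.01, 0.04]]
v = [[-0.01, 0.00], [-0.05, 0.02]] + [[0.03, 0.07], [0.06, 0.02]]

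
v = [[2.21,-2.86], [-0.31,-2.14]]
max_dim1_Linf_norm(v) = 2.86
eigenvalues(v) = [2.41, -2.34]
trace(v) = 0.07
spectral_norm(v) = 3.97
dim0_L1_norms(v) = [2.52, 5.0]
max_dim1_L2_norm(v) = 3.61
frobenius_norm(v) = 4.21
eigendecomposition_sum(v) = [[2.31,  -1.45], [-0.16,  0.10]] + [[-0.10, -1.41], [-0.15, -2.24]]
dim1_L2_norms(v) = [3.61, 2.16]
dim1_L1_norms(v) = [5.07, 2.45]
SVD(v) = [[0.9, 0.44], [0.44, -0.90]] @ diag([3.9667346560760093, 1.4157740526953937]) @ [[0.47, -0.89], [0.89, 0.47]]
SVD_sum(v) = [[1.66, -3.15], [0.81, -1.55]] + [[0.55, 0.29], [-1.12, -0.59]]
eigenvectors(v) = [[1.0, 0.53], [-0.07, 0.85]]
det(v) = -5.62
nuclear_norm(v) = 5.38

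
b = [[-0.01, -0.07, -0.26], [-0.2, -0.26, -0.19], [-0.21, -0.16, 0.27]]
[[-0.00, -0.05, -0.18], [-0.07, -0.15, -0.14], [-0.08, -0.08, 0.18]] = b @ [[0.57, -0.19, 0.04], [-0.19, 0.73, -0.01], [0.04, -0.01, 0.71]]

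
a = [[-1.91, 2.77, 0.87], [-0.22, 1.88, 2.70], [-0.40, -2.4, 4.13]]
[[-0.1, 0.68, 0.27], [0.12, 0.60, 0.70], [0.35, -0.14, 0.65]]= a @ [[0.04, -0.03, 0.07], [-0.03, 0.20, 0.08], [0.07, 0.08, 0.21]]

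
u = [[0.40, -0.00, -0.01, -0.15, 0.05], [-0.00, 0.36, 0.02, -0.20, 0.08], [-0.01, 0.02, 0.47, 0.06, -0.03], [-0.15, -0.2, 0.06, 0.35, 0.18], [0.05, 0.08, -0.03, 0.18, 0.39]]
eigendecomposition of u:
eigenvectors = [[-0.31, -0.41, 0.79, 0.24, -0.24], [-0.48, -0.43, -0.58, 0.11, -0.48], [0.13, 0.18, 0.17, -0.70, -0.66], [-0.67, 0.73, 0.07, 0.12, -0.04], [0.46, 0.29, -0.03, 0.65, -0.53]]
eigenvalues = [0.0, 0.64, 0.38, 0.49, 0.46]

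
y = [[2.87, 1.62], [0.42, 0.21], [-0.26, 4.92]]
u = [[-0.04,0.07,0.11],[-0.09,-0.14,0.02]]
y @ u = [[-0.26, -0.03, 0.35], [-0.04, 0.00, 0.05], [-0.43, -0.71, 0.07]]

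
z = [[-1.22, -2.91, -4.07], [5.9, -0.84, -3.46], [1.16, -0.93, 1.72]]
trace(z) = -0.34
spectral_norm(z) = 7.14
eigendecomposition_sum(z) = [[(-0.62+2.38j), (-1.49-0.54j), (-1.89-0.33j)],[(2.89+0.82j), -0.71+1.81j, (-0.46+2.3j)],[(0.63+0.29j), -0.23+0.38j, (-0.19+0.51j)]] + [[-0.62-2.38j, -1.49+0.54j, -1.89+0.33j], [(2.89-0.82j), -0.71-1.81j, -0.46-2.30j], [(0.63-0.29j), -0.23-0.38j, -0.19-0.51j]] + [[(0.01+0j), 0.07-0.00j, -0.29-0.00j], [0.11+0.00j, (0.58-0j), (-2.54-0j)], [-0.09-0.00j, -0.48+0.00j, 2.10+0.00j]]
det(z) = 65.26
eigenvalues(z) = [(-1.51+4.69j), (-1.51-4.69j), (2.69+0j)]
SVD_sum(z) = [[1.81, -0.65, -1.68], [4.73, -1.7, -4.39], [-0.05, 0.02, 0.05]] + [[-3.09, -1.82, -2.62],[1.19, 0.70, 1.01],[1.00, 0.59, 0.85]] + [[0.06, -0.44, 0.23], [-0.02, 0.15, -0.08], [0.21, -1.54, 0.82]]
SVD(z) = [[0.36, -0.89, 0.27], [0.93, 0.35, -0.09], [-0.01, 0.29, 0.96]] @ diag([7.144352220783847, 4.976560663239985, 1.8356402998608643]) @ [[0.71, -0.25, -0.66],[0.70, 0.41, 0.59],[0.12, -0.88, 0.47]]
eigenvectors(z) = [[(0.01+0.62j), 0.01-0.62j, (-0.09+0j)], [(0.76+0j), 0.76-0.00j, (-0.77+0j)], [0.17+0.03j, (0.17-0.03j), (0.63+0j)]]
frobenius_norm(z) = 8.90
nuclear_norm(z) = 13.96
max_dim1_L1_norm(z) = 10.2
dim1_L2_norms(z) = [5.15, 6.89, 2.27]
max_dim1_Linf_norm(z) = 5.9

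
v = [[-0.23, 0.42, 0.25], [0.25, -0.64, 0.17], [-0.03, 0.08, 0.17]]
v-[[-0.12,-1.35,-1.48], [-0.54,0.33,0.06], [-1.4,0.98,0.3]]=[[-0.11,1.77,1.73], [0.79,-0.97,0.11], [1.37,-0.90,-0.13]]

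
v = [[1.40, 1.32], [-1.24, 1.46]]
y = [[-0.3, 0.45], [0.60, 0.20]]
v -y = [[1.70, 0.87], [-1.84, 1.26]]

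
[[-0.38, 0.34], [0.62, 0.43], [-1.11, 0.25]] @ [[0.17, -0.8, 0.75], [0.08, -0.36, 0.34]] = [[-0.04, 0.18, -0.17], [0.14, -0.65, 0.61], [-0.17, 0.8, -0.75]]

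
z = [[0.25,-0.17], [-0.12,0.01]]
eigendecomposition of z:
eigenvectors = [[0.93, 0.48], [-0.36, 0.87]]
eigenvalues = [0.32, -0.06]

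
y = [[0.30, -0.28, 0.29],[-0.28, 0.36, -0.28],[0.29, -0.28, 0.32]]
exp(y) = [[1.47, -0.46, 0.47], [-0.46, 1.56, -0.47], [0.47, -0.47, 1.50]]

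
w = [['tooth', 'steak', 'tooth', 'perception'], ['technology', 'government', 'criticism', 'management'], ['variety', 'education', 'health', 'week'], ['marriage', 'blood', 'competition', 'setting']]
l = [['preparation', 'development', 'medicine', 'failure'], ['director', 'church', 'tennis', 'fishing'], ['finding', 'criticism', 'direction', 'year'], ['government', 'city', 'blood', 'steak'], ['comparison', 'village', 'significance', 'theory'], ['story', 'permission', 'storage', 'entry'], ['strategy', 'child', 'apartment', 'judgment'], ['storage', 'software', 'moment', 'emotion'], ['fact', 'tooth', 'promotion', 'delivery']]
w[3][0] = 'marriage'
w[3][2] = 'competition'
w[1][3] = 'management'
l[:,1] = ['development', 'church', 'criticism', 'city', 'village', 'permission', 'child', 'software', 'tooth']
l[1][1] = 'church'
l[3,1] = 'city'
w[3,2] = 'competition'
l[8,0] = 'fact'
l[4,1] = 'village'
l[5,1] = 'permission'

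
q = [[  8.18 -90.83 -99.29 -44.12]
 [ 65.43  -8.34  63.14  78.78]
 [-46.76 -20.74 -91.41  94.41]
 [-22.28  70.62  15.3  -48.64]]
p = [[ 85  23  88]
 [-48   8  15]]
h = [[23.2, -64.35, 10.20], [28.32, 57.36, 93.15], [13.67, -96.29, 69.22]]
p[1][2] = 15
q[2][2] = -91.41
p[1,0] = -48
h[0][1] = -64.35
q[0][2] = -99.29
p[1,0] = -48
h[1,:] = [28.32, 57.36, 93.15]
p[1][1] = 8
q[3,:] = [-22.28, 70.62, 15.3, -48.64]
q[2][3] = 94.41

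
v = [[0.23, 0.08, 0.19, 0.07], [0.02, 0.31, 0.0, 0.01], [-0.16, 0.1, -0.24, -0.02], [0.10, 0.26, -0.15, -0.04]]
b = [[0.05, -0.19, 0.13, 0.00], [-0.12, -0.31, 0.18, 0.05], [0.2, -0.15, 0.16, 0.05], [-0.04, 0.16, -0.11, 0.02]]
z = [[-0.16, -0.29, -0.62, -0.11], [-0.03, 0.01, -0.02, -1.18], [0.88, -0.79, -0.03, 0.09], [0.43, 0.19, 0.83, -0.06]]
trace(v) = 0.26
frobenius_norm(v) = 0.63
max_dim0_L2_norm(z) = 1.19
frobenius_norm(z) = 2.05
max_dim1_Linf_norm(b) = 0.31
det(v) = 0.00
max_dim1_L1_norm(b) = 0.66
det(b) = -0.00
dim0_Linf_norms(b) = [0.2, 0.31, 0.18, 0.05]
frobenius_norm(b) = 0.58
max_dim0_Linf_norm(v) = 0.31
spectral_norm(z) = 1.26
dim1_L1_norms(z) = [1.18, 1.24, 1.79, 1.51]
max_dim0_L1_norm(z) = 1.5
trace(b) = -0.08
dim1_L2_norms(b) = [0.24, 0.38, 0.3, 0.2]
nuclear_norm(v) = 1.03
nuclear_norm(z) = 3.56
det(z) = -0.01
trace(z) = -0.24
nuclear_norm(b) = 0.82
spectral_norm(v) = 0.45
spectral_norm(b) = 0.52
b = z @ v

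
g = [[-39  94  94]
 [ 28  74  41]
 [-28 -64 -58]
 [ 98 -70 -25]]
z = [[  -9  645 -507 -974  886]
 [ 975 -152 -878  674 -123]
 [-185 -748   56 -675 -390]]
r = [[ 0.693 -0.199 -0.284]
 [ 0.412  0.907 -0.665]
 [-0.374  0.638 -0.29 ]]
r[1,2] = -0.665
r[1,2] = -0.665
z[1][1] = -152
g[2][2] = -58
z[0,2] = -507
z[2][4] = -390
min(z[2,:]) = -748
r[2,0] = -0.374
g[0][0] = -39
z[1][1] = -152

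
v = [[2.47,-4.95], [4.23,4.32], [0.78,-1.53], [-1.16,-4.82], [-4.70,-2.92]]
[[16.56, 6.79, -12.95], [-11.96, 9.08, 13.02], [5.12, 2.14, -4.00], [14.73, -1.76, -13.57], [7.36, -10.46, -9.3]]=v @ [[0.39,2.35,0.27], [-3.15,-0.20,2.75]]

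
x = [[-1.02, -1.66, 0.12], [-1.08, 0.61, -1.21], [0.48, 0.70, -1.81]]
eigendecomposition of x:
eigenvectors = [[-0.58+0.00j, (-0.18+0.56j), -0.18-0.56j], [(0.81+0j), (0.2+0.31j), (0.2-0.31j)], [(0.09+0j), 0.72+0.00j, 0.72-0.00j]]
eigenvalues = [(1.25+0j), (-1.74+0.67j), (-1.74-0.67j)]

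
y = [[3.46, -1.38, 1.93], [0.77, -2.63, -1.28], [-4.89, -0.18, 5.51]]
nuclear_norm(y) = 14.24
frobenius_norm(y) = 9.00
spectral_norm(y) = 7.60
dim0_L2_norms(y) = [6.04, 2.98, 5.98]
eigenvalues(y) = [(4.5+3.07j), (4.5-3.07j), (-2.66+0j)]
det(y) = -78.81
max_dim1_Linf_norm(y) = 5.51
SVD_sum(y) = [[0.90,-0.1,-0.87],[1.19,-0.14,-1.15],[-5.24,0.6,5.06]] + [[2.35, -1.79, 2.64], [0.47, -0.36, 0.53], [0.51, -0.39, 0.57]] + [[0.21, 0.51, 0.16], [-0.88, -2.14, -0.66], [-0.16, -0.40, -0.12]]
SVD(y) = [[-0.17,0.96,-0.23], [-0.22,0.19,0.96], [0.96,0.21,0.18]] @ diag([7.5953303519637405, 4.1292242322933514, 2.512800048547379]) @ [[-0.72,0.08,0.69],[0.59,-0.45,0.67],[-0.37,-0.89,-0.27]]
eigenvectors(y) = [[-0.18+0.52j, -0.18-0.52j, 0.18+0.00j], [0.13+0.00j, (0.13-0j), (0.98+0j)], [(-0.83+0j), (-0.83-0j), (0.13+0j)]]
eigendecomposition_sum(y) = [[1.73+2.30j,(-0.45-0.21j),1.00-1.61j],[(0.38-0.56j),-0.01+0.12j,-0.44-0.10j],[(-2.45+3.59j),(0.08-0.75j),(2.78+0.66j)]] + [[1.73-2.30j, (-0.45+0.21j), 1.00+1.61j], [0.38+0.56j, -0.01-0.12j, -0.44+0.10j], [-2.45-3.59j, (0.08+0.75j), 2.78-0.66j]] + [[0.00-0.00j,-0.48+0.00j,-0.08+0.00j], [-0j,-2.60+0.00j,-0.41+0.00j], [-0j,-0.34+0.00j,(-0.05+0j)]]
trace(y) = 6.34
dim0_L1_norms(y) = [9.12, 4.19, 8.72]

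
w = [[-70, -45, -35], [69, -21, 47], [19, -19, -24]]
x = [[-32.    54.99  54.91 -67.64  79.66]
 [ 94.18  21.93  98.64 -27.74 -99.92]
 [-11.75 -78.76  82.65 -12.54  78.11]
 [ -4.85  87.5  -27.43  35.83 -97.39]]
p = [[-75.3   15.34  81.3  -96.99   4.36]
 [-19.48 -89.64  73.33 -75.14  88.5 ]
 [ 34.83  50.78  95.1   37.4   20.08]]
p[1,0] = -19.48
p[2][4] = 20.08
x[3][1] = 87.5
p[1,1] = -89.64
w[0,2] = -35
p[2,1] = 50.78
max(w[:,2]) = 47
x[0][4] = 79.66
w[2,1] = -19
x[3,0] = -4.85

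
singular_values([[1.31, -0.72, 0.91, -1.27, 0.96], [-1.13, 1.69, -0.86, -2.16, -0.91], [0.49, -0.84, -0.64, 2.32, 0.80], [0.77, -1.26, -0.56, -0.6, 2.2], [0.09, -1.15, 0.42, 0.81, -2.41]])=[4.24, 3.74, 2.35, 1.16, 0.37]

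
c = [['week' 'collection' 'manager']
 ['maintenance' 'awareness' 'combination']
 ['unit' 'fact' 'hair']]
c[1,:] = ['maintenance', 'awareness', 'combination']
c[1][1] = 'awareness'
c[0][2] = 'manager'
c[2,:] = ['unit', 'fact', 'hair']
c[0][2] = 'manager'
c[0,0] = 'week'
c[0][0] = 'week'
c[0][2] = 'manager'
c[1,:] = ['maintenance', 'awareness', 'combination']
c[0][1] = 'collection'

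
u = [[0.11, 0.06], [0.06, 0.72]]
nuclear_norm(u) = 0.83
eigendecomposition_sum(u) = [[0.1,  -0.01], [-0.01,  0.0]] + [[0.01, 0.07], [0.07, 0.72]]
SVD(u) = [[0.10, 1.00],  [1.00, -0.10]] @ diag([0.7258456208473911, 0.10415437915260893]) @ [[0.1, 1.0], [1.00, -0.10]]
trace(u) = 0.83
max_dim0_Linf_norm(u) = 0.72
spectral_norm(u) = 0.73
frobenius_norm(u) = 0.73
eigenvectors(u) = [[-1.0, -0.10],[0.1, -1.00]]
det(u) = 0.08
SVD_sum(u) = [[0.01, 0.07],[0.07, 0.72]] + [[0.1, -0.01], [-0.01, 0.0]]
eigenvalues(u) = [0.1, 0.73]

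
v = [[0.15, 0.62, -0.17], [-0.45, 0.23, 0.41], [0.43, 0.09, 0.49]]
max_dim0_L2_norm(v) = 0.67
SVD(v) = [[0.61, 0.62, 0.50], [0.39, -0.78, 0.49], [0.69, -0.1, -0.71]] @ diag([0.6938807304036443, 0.6503065251112005, 0.6229213075279263]) @ [[0.31, 0.76, 0.57], [0.61, 0.30, -0.73], [-0.73, 0.57, -0.38]]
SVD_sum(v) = [[0.13,0.32,0.24], [0.08,0.21,0.16], [0.15,0.37,0.27]] + [[0.25, 0.12, -0.29], [-0.31, -0.15, 0.37], [-0.04, -0.02, 0.05]] + [[-0.23, 0.18, -0.12], [-0.22, 0.18, -0.11], [0.32, -0.26, 0.17]]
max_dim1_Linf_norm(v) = 0.62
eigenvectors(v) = [[(0.69+0j), (0.69-0j), 0.28+0.00j],[(-0.1+0.6j), -0.10-0.60j, (0.47+0j)],[-0.14-0.36j, (-0.14+0.36j), 0.84+0.00j]]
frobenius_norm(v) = 1.14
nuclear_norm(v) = 1.97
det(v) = 0.28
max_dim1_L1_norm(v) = 1.09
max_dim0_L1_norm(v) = 1.07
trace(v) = 0.87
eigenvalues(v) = [(0.09+0.63j), (0.09-0.63j), (0.69+0j)]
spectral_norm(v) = 0.69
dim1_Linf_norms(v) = [0.62, 0.45, 0.49]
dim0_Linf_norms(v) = [0.45, 0.62, 0.49]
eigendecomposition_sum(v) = [[0.05+0.29j, (0.26-0.08j), (-0.17-0.05j)], [(-0.27+0j), 0.03+0.24j, (0.07-0.14j)], [0.14-0.09j, -0.10-0.12j, 0.01+0.10j]] + [[0.05-0.29j, (0.26+0.08j), (-0.17+0.05j)], [-0.27-0.00j, (0.03-0.24j), (0.07+0.14j)], [(0.14+0.09j), -0.10+0.12j, (0.01-0.1j)]] + [[(0.05-0j), 0.10-0.00j, 0.16+0.00j],[(0.08-0j), 0.16-0.00j, (0.27+0j)],[(0.14-0j), (0.29-0j), 0.48+0.00j]]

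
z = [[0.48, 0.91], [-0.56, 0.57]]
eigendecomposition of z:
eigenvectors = [[0.79+0.00j, 0.79-0.00j], [0.04+0.62j, 0.04-0.62j]]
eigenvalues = [(0.52+0.71j), (0.52-0.71j)]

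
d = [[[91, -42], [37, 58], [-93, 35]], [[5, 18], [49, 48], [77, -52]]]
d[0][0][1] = -42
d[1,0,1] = 18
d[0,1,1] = 58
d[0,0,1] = -42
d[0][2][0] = -93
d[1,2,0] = 77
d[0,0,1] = -42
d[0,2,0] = -93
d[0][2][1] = 35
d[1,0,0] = 5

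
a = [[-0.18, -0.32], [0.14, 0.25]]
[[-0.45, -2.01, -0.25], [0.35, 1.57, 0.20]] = a@[[4.01, 1.85, -2.74], [-0.86, 5.23, 2.32]]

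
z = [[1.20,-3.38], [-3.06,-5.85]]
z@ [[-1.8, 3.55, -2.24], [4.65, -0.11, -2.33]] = [[-17.88, 4.63, 5.19],  [-21.69, -10.22, 20.48]]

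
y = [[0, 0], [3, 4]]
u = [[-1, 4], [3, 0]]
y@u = [[0, 0], [9, 12]]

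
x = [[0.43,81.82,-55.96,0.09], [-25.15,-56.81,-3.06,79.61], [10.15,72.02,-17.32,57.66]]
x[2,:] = [10.15, 72.02, -17.32, 57.66]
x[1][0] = -25.15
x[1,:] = [-25.15, -56.81, -3.06, 79.61]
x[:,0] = [0.43, -25.15, 10.15]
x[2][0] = 10.15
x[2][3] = 57.66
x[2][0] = 10.15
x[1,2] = -3.06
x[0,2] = -55.96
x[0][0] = 0.43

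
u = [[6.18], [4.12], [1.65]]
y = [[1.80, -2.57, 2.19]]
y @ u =[[4.15]]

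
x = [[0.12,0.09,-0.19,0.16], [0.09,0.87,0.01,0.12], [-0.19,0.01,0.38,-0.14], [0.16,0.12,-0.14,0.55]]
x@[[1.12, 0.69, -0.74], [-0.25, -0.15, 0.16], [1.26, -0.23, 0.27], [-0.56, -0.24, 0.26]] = [[-0.22, 0.07, -0.08], [-0.17, -0.1, 0.11], [0.34, -0.19, 0.21], [-0.34, -0.01, 0.01]]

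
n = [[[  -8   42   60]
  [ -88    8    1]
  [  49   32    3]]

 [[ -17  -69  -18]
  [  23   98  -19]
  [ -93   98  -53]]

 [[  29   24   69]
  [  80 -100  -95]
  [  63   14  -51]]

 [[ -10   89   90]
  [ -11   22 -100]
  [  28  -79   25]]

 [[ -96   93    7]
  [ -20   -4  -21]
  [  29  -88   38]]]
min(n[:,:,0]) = -96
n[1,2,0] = -93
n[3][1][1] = 22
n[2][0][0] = 29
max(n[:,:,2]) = 90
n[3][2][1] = -79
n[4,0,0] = -96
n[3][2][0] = 28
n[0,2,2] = 3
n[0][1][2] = 1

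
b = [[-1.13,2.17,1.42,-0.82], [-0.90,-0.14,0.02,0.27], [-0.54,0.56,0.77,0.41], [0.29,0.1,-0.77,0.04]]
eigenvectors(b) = [[-0.83+0.00j,(-0.83-0j),(0.38+0.14j),0.38-0.14j], [-0.10-0.49j,(-0.1+0.49j),-0.20+0.41j,-0.20-0.41j], [-0.24-0.07j,(-0.24+0.07j),(0.58+0j),(0.58-0j)], [(0.02+0.04j),(0.02-0.04j),-0.02+0.55j,-0.02-0.55j]]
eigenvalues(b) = [(-0.44+1.45j), (-0.44-1.45j), (0.21+0.65j), (0.21-0.65j)]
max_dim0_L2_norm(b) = 2.25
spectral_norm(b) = 3.12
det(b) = 1.07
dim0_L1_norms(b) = [2.86, 2.97, 2.98, 1.54]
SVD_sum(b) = [[-1.25, 2.04, 1.58, -0.59], [-0.10, 0.17, 0.13, -0.05], [-0.41, 0.66, 0.51, -0.19], [0.20, -0.33, -0.26, 0.1]] + [[0.2, 0.13, -0.08, -0.17], [-0.53, -0.35, 0.2, 0.45], [-0.35, -0.23, 0.14, 0.3], [0.27, 0.18, -0.10, -0.23]] + [[-0.06,0.03,-0.09,-0.01], [-0.23,0.10,-0.33,-0.05], [0.12,-0.05,0.17,0.02], [-0.26,0.11,-0.37,-0.05]] + [[-0.02, -0.03, 0.01, -0.05], [-0.03, -0.06, 0.02, -0.09], [0.1, 0.18, -0.05, 0.28], [0.08, 0.14, -0.04, 0.22]]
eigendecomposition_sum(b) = [[-0.57+0.78j, (1.07+0.39j), (0.71-0.39j), -0.65-0.50j], [-0.53-0.25j, (-0.11+0.68j), (0.32+0.37j), 0.22-0.44j], [(-0.24+0.18j), 0.27+0.21j, (0.24-0.05j), -0.14-0.20j], [0.05+0.01j, (-0.01-0.06j), (-0.03-0.02j), -0.01+0.04j]] + [[-0.57-0.78j, 1.07-0.39j, 0.71+0.39j, -0.65+0.50j],[(-0.53+0.25j), (-0.11-0.68j), 0.32-0.37j, 0.22+0.44j],[-0.24-0.18j, 0.27-0.21j, (0.24+0.05j), (-0.14+0.2j)],[0.05-0.01j, (-0.01+0.06j), -0.03+0.02j, -0.01-0.04j]] + [[-0.07j, (0.02-0.04j), 0.27j, 0.24+0.06j], [0.08+0.01j, (0.04+0.02j), -0.31-0.02j, (-0.09+0.26j)], [(-0.03-0.1j), 0.01-0.06j, 0.14+0.37j, 0.35-0.04j], [0.10-0.03j, 0.06+0.01j, -0.35+0.12j, (0.03+0.33j)]] + [[0.07j,(0.02+0.04j),0.00-0.27j,(0.24-0.06j)], [0.08-0.01j,0.04-0.02j,(-0.31+0.02j),-0.09-0.26j], [-0.03+0.10j,0.01+0.06j,0.14-0.37j,0.35+0.04j], [(0.1+0.03j),(0.06-0.01j),(-0.35-0.12j),0.03-0.33j]]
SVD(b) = [[-0.94, 0.28, 0.17, -0.13], [-0.08, -0.74, 0.62, -0.24], [-0.31, -0.49, -0.32, 0.75], [0.15, 0.37, 0.69, 0.6]] @ diag([3.1244302787214577, 1.0946833994968335, 0.6749522081921411, 0.46512708471036546]) @ [[0.43, -0.70, -0.54, 0.2], [0.66, 0.44, -0.25, -0.56], [-0.56, 0.24, -0.79, -0.11], [0.28, 0.52, -0.15, 0.79]]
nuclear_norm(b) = 5.36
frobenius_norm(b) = 3.41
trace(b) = -0.46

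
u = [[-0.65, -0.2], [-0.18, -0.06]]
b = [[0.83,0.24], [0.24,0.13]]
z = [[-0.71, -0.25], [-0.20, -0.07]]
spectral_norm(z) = 0.78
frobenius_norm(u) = 0.71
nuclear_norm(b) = 0.96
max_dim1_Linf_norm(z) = 0.71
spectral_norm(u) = 0.71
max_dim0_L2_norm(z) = 0.74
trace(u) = -0.71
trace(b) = 0.96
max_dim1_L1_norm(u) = 0.85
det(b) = 0.05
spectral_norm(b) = 0.90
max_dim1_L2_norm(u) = 0.68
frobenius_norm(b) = 0.91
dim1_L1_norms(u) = [0.85, 0.24]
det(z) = -0.00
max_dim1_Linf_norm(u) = 0.65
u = z @ b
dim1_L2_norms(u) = [0.68, 0.19]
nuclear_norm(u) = 0.71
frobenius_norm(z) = 0.78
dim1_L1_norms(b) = [1.07, 0.37]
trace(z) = -0.78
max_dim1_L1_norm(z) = 0.96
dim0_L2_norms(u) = [0.67, 0.21]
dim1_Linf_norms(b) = [0.83, 0.24]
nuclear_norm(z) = 0.78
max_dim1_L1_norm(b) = 1.07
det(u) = 0.00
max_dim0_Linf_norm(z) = 0.71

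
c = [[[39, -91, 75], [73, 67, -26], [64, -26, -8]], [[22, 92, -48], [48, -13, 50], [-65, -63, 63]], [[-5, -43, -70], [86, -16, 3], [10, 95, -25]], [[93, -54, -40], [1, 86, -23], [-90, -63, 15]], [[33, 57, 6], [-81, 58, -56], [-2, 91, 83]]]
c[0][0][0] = 39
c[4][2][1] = 91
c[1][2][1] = -63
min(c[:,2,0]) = -90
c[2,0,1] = -43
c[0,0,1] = -91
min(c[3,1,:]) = -23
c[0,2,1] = -26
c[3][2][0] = -90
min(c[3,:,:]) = -90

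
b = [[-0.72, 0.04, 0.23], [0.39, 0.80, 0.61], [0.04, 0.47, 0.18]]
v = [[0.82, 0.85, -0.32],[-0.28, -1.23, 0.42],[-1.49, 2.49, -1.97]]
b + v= [[0.1, 0.89, -0.09], [0.11, -0.43, 1.03], [-1.45, 2.96, -1.79]]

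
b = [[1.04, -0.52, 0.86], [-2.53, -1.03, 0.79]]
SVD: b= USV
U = [[-0.22, 0.98], [0.98, 0.22]]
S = [2.9, 1.33]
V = [[-0.93,-0.31,0.2], [0.35,-0.55,0.76]]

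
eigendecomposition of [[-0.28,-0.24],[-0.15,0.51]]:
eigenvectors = [[-0.98, 0.28],[-0.18, -0.96]]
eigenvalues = [-0.32, 0.55]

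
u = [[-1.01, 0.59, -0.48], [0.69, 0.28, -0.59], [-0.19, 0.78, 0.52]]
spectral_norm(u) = 1.37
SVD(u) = [[-0.85, 0.48, 0.21], [0.31, 0.78, -0.54], [-0.42, -0.40, -0.82]] @ diag([1.374068689831592, 0.9280155558977504, 0.8165919198940693]) @ [[0.84, -0.54, 0.01], [0.14, 0.21, -0.97], [-0.52, -0.81, -0.25]]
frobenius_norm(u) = 1.85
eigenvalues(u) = [(-1.33+0j), (0.56+0.69j), (0.56-0.69j)]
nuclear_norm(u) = 3.12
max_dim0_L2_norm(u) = 1.24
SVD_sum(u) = [[-0.98, 0.64, -0.01], [0.36, -0.23, 0.0], [-0.49, 0.31, -0.00]] + [[0.06,0.09,-0.43], [0.1,0.15,-0.70], [-0.05,-0.08,0.36]] + [[-0.09, -0.14, -0.04], [0.23, 0.36, 0.11], [0.35, 0.54, 0.17]]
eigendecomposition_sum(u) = [[(-1.13+0j), 0.48-0.00j, -0.14+0.00j], [(0.38-0j), (-0.16+0j), (0.05-0j)], [-0.28+0.00j, 0.12-0.00j, -0.03+0.00j]] + [[0.06+0.04j, (0.05+0.16j), (-0.17+0.08j)], [(0.15+0.04j), (0.22+0.32j), -0.32+0.28j], [0.04-0.16j, 0.33-0.22j, 0.28+0.33j]] + [[(0.06-0.04j), (0.05-0.16j), -0.17-0.08j], [(0.15-0.04j), (0.22-0.32j), -0.32-0.28j], [(0.04+0.16j), 0.33+0.22j, (0.28-0.33j)]]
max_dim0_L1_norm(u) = 1.89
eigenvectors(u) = [[0.92+0.00j, 0.08-0.29j, (0.08+0.29j)], [-0.31+0.00j, (-0.02-0.67j), -0.02+0.67j], [0.23+0.00j, -0.68+0.00j, -0.68-0.00j]]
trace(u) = -0.21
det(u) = -1.04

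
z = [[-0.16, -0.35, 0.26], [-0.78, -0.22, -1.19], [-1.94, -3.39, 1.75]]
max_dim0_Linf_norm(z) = 3.39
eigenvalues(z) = [-1.53, 0.0, 2.9]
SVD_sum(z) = [[-0.21,-0.36,0.19], [-0.02,-0.03,0.02], [-1.94,-3.39,1.75]] + [[0.05, 0.01, 0.07],[-0.76, -0.19, -1.21],[0.00, 0.0, 0.0]] + [[0.0, -0.0, -0.00],[0.00, -0.00, -0.0],[-0.0, 0.00, 0.00]]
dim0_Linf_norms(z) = [1.94, 3.39, 1.75]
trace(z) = 1.37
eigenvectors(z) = [[0.04, 0.72, 0.12], [0.68, -0.60, -0.38], [0.73, -0.36, 0.92]]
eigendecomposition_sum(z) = [[-0.06, -0.06, -0.02], [-1.1, -1.13, -0.32], [-1.17, -1.2, -0.34]] + [[0.0, 0.00, -0.0], [-0.0, -0.00, 0.00], [-0.0, -0.0, 0.0]] + [[-0.10, -0.29, 0.28],[0.32, 0.91, -0.87],[-0.77, -2.19, 2.09]]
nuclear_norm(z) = 5.75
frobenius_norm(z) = 4.54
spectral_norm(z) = 4.30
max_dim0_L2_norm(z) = 3.42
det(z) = -0.00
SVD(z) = [[-0.11, 0.06, -0.99], [-0.01, -1.0, -0.06], [-0.99, 0.0, 0.11]] @ diag([4.3044056962444674, 1.4418361483730873, 0.0003512589401519906]) @ [[0.45, 0.79, -0.41], [0.53, 0.13, 0.84], [-0.72, 0.6, 0.36]]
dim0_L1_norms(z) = [2.88, 3.96, 3.2]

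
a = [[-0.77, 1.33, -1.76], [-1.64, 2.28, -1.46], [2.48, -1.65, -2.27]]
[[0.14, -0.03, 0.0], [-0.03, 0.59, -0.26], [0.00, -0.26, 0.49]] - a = [[0.91, -1.36, 1.76],[1.61, -1.69, 1.20],[-2.48, 1.39, 2.76]]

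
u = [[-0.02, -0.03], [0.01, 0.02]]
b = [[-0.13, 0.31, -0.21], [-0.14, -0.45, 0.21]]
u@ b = [[0.01, 0.01, -0.0], [-0.00, -0.01, 0.0]]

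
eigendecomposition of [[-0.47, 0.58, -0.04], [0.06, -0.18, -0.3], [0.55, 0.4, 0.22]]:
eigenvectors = [[(-0.86+0j), -0.02-0.37j, (-0.02+0.37j)], [(0.33+0j), (0.22-0.39j), (0.22+0.39j)], [(0.38+0j), -0.81+0.00j, -0.81-0.00j]]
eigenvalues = [(-0.68+0j), (0.12+0.45j), (0.12-0.45j)]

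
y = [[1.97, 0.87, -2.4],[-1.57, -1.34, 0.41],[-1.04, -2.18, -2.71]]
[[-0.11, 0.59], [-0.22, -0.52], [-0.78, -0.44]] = y @ [[-0.16, 0.29], [0.37, 0.05], [0.05, 0.01]]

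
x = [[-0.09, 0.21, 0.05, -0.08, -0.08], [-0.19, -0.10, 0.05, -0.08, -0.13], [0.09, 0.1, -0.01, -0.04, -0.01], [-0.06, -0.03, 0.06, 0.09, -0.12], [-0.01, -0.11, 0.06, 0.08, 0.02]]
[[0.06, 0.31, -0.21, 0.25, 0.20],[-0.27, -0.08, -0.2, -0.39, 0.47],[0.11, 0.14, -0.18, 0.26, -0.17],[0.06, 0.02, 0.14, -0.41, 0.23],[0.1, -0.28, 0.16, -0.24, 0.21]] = x @[[1.06, -0.31, -0.98, 0.74, -1.22], [0.66, 1.55, 0.15, 1.56, -0.49], [2.03, -2.06, -1.08, 0.28, 3.03], [0.71, 0.38, 2.69, -1.43, -0.46], [0.38, -1.13, 0.80, 1.72, -0.03]]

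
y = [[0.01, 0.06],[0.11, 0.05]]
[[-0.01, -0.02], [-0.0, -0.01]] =y@ [[0.02,0.08],[-0.09,-0.36]]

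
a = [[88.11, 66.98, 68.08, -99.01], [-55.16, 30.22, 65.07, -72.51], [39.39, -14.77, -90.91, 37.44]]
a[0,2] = 68.08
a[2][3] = 37.44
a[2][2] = -90.91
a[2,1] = -14.77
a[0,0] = 88.11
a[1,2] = 65.07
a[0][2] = 68.08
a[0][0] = 88.11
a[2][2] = -90.91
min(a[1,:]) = -72.51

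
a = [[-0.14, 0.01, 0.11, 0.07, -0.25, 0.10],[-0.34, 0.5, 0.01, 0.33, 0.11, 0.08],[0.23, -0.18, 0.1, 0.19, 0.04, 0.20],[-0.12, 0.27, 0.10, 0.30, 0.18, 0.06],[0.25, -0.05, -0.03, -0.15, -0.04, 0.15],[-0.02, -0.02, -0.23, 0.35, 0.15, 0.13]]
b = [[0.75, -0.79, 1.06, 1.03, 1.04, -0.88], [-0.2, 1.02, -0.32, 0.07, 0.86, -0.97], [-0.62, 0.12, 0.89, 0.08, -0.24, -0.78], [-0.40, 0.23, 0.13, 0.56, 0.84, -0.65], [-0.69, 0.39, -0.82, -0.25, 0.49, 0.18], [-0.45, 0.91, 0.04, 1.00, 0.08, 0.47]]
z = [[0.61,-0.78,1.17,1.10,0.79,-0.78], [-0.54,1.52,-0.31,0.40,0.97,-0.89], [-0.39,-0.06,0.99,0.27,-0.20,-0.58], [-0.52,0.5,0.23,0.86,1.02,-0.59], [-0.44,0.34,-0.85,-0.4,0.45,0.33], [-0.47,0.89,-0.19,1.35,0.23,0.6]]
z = b + a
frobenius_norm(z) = 4.30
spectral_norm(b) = 2.61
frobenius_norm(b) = 3.94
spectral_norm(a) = 0.90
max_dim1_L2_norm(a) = 0.7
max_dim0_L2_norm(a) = 0.62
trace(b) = 4.18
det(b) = 0.46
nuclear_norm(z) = 8.55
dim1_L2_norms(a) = [0.33, 0.7, 0.42, 0.47, 0.34, 0.46]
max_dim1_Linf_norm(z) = 1.52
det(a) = 0.00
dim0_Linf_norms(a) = [0.34, 0.5, 0.23, 0.35, 0.25, 0.2]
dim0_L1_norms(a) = [1.1, 1.03, 0.58, 1.39, 0.77, 0.72]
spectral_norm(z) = 2.90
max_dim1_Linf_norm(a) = 0.5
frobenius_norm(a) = 1.15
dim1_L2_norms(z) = [2.19, 2.14, 1.26, 1.64, 1.23, 1.81]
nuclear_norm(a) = 2.27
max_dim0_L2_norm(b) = 1.73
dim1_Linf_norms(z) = [1.17, 1.52, 0.99, 1.02, 0.85, 1.35]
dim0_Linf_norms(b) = [0.75, 1.02, 1.06, 1.03, 1.04, 0.97]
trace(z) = 5.03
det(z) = 0.26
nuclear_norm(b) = 8.18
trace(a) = 0.85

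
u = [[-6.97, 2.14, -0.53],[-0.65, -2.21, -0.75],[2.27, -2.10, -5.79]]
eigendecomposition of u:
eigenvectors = [[(-0.08+0.25j), (-0.08-0.25j), (0.43+0j)], [0.15+0.06j, 0.15-0.06j, 0.87+0.00j], [(0.95+0j), (0.95-0j), -0.25+0.00j]]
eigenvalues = [(-6.33+0.48j), (-6.33-0.48j), (-2.32+0j)]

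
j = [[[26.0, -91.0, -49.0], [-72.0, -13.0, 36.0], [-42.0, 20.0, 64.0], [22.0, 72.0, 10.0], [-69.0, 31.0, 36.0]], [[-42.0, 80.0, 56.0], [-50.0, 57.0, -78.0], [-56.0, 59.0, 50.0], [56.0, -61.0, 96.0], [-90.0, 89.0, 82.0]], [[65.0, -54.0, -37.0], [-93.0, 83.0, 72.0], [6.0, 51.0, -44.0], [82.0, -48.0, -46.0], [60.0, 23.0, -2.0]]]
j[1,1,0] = -50.0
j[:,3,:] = [[22.0, 72.0, 10.0], [56.0, -61.0, 96.0], [82.0, -48.0, -46.0]]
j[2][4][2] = -2.0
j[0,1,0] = -72.0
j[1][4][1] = 89.0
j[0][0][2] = -49.0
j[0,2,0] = -42.0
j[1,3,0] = 56.0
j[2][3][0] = 82.0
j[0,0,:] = [26.0, -91.0, -49.0]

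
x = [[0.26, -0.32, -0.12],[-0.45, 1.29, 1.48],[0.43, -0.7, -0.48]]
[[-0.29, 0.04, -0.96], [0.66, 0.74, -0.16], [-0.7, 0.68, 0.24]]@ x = [[-0.51, 0.82, 0.55], [-0.23, 0.86, 1.09], [-0.38, 0.93, 0.98]]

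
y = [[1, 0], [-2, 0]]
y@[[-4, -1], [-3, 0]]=[[-4, -1], [8, 2]]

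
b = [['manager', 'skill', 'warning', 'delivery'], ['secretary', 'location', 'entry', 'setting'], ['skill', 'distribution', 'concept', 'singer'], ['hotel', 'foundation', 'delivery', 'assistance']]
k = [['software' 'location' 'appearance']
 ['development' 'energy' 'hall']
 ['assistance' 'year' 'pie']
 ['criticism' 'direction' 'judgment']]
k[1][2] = 'hall'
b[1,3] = 'setting'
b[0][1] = 'skill'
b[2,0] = 'skill'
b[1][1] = 'location'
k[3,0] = 'criticism'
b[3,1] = 'foundation'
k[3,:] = ['criticism', 'direction', 'judgment']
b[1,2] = 'entry'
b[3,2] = 'delivery'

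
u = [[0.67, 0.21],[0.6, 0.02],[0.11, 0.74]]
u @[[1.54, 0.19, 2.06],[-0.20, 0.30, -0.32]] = [[0.99,0.19,1.31], [0.92,0.12,1.23], [0.02,0.24,-0.01]]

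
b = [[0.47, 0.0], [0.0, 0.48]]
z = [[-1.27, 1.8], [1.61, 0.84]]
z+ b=[[-0.80, 1.8],[1.61, 1.32]]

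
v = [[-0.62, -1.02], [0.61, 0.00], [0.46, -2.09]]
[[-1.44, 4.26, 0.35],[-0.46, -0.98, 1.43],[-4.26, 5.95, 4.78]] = v@[[-0.76,-1.60,2.34], [1.87,-3.20,-1.77]]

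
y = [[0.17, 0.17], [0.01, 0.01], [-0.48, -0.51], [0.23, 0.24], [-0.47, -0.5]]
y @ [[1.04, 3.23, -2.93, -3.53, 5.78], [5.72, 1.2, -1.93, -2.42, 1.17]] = [[1.15, 0.75, -0.83, -1.01, 1.18],[0.07, 0.04, -0.05, -0.06, 0.07],[-3.42, -2.16, 2.39, 2.93, -3.37],[1.61, 1.03, -1.14, -1.39, 1.61],[-3.35, -2.12, 2.34, 2.87, -3.3]]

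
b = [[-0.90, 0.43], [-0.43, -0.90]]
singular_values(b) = [1.0, 1.0]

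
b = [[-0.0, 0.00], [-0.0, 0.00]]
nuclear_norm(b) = 0.00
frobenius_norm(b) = 0.00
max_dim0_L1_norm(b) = 0.0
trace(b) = 0.00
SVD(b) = [[1.00, 0.00], [0.00, 1.00]] @ diag([-0.0, 0.0]) @ [[1.0, 0.00],[0.00, 1.00]]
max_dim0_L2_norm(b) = 0.0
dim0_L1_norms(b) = [0.0, 0.0]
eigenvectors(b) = [[1.0,0.0], [0.00,1.00]]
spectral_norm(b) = 0.00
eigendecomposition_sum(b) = [[-0.00, -0.0],[-0.0, -0.0]] + [[0.0, 0.0], [0.00, 0.0]]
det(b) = 0.00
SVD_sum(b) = [[-0.00, -0.0], [-0.0, -0.00]] + [[0.00,0.00], [0.00,0.0]]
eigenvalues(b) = [-0.0, 0.0]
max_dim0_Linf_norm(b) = 0.0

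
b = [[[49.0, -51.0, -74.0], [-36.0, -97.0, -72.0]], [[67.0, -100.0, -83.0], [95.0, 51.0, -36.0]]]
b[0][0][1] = -51.0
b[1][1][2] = -36.0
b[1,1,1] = 51.0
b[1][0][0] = 67.0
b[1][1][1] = 51.0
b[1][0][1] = -100.0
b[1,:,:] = [[67.0, -100.0, -83.0], [95.0, 51.0, -36.0]]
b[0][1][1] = -97.0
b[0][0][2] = -74.0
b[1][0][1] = -100.0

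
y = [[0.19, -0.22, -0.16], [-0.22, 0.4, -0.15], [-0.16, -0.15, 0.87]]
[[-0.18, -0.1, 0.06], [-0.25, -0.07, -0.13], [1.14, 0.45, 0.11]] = y @ [[2.12, 1.43, -0.96], [1.27, 0.98, -0.93], [1.92, 0.95, -0.21]]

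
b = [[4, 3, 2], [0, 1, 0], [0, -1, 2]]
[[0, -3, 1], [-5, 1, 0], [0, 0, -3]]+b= [[4, 0, 3], [-5, 2, 0], [0, -1, -1]]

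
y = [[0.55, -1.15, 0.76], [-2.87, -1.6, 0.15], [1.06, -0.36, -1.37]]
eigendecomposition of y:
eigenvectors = [[-0.73, 0.34, 0.04], [0.6, 0.94, 0.60], [-0.31, -0.02, 0.80]]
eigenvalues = [1.82, -2.65, -1.59]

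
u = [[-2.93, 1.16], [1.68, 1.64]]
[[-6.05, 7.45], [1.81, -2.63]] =u @ [[1.78, -2.26], [-0.72, 0.71]]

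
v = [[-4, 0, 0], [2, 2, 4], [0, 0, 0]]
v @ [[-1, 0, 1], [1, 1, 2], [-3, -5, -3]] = [[4, 0, -4], [-12, -18, -6], [0, 0, 0]]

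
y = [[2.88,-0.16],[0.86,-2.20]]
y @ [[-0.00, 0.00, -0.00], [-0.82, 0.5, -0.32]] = [[0.13, -0.08, 0.05], [1.80, -1.1, 0.7]]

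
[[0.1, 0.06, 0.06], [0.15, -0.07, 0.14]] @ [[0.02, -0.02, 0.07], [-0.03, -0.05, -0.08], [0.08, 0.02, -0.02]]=[[0.00,-0.00,0.00], [0.02,0.00,0.01]]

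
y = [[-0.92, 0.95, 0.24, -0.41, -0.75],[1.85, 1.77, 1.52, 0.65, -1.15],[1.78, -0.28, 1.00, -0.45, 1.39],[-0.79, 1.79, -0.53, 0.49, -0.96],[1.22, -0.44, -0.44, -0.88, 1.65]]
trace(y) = 3.99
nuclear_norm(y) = 10.02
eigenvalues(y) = [(-1.57+0j), (2.57+0.2j), (2.57-0.2j), (0.21+0.74j), (0.21-0.74j)]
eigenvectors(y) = [[-0.70+0.00j, 0.09+0.03j, 0.09-0.03j, (0.2-0.25j), 0.20+0.25j],[(0.41+0j), 0.39+0.13j, (0.39-0.13j), (-0.22-0.22j), (-0.22+0.22j)],[0.32+0.00j, -0.50+0.10j, (-0.5-0.1j), -0.14+0.39j, (-0.14-0.39j)],[-0.43+0.00j, (0.62+0j), (0.62-0j), -0.51+0.06j, (-0.51-0.06j)],[(0.25+0j), -0.42+0.02j, -0.42-0.02j, (-0.6+0j), (-0.6-0j)]]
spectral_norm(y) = 3.95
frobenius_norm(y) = 5.49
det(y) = -6.19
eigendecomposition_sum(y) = [[(-1.12+0j), (0.55-0j), (-0.33+0j), (-0.5-0j), -0.07-0.00j], [(0.66-0j), -0.32+0.00j, (0.2-0j), (0.29+0j), (0.04+0j)], [0.51-0.00j, (-0.25+0j), (0.15-0j), 0.23+0.00j, 0.03+0.00j], [(-0.68+0j), 0.33-0.00j, -0.20+0.00j, -0.30-0.00j, (-0.04-0j)], [0.40-0.00j, -0.19+0.00j, (0.12-0j), 0.18+0.00j, 0.02+0.00j]] + [[(0.13-0.45j), 0.23-0.39j, 0.20-0.51j, (0.07+0.03j), (-0.15+0.09j)], [0.51-1.96j, 0.97-1.71j, (0.81-2.22j), (0.32+0.14j), -0.65+0.39j], [(0.64+2.47j), -0.02+2.47j, 0.47+2.93j, (-0.43+0.04j), (0.48-0.83j)], [-0.19-3.08j, (0.6-2.93j), (0.12-3.59j), (0.53+0.05j), -0.77+0.87j], [(0.25+2.06j), (-0.28+1.99j), 0.06+2.41j, (-0.35-0.01j), 0.48-0.61j]] + [[0.13+0.45j, 0.23+0.39j, 0.20+0.51j, (0.07-0.03j), -0.15-0.09j], [0.51+1.96j, (0.97+1.71j), (0.81+2.22j), (0.32-0.14j), (-0.65-0.39j)], [0.64-2.47j, (-0.02-2.47j), 0.47-2.93j, (-0.43-0.04j), 0.48+0.83j], [-0.19+3.08j, (0.6+2.93j), 0.12+3.59j, 0.53-0.05j, (-0.77-0.87j)], [(0.25-2.06j), (-0.28-1.99j), 0.06-2.41j, -0.35+0.01j, (0.48+0.61j)]] + [[-0.02+0.09j, -0.03+0.09j, (0.09-0.16j), -0.03-0.14j, (-0.19+0.08j)], [(0.09+0.03j), (0.08+0.04j), -0.14-0.10j, (-0.14+0.01j), 0.06+0.19j], [(-0.01-0.13j), 0.00-0.12j, (-0.05+0.24j), (0.09+0.16j), 0.20-0.18j], [(0.13-0.08j), (0.13-0.07j), (-0.29+0.08j), (-0.13+0.2j), (0.31+0.12j)], [(0.16-0.07j), (0.16-0.06j), (-0.34+0.05j), -0.17+0.21j, 0.33+0.18j]] + [[-0.02-0.09j, (-0.03-0.09j), (0.09+0.16j), -0.03+0.14j, -0.19-0.08j], [0.09-0.03j, (0.08-0.04j), -0.14+0.10j, -0.14-0.01j, 0.06-0.19j], [(-0.01+0.13j), 0.12j, -0.05-0.24j, (0.09-0.16j), 0.20+0.18j], [(0.13+0.08j), (0.13+0.07j), (-0.29-0.08j), -0.13-0.20j, 0.31-0.12j], [0.16+0.07j, 0.16+0.06j, -0.34-0.05j, -0.17-0.21j, (0.33-0.18j)]]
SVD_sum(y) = [[-0.63,0.69,-0.04,0.33,-0.88],[-0.44,0.48,-0.03,0.23,-0.61],[0.98,-1.07,0.07,-0.51,1.37],[-0.99,1.08,-0.07,0.51,-1.39],[1.00,-1.1,0.07,-0.52,1.4]] + [[-0.03, -0.02, -0.02, -0.01, 0.01], [2.21, 1.41, 1.59, 0.37, -0.41], [1.0, 0.64, 0.72, 0.17, -0.19], [0.12, 0.08, 0.08, 0.02, -0.02], [0.08, 0.05, 0.06, 0.01, -0.02]] + [[0.01, 0.24, -0.17, -0.13, 0.14], [-0.01, -0.09, 0.06, 0.05, -0.05], [0.0, 0.08, -0.06, -0.04, 0.05], [0.04, 0.62, -0.43, -0.32, 0.36], [0.04, 0.65, -0.45, -0.34, 0.37]] + [[-0.3, 0.06, 0.50, -0.57, 0.02], [0.04, -0.01, -0.06, 0.07, -0.00], [-0.11, 0.02, 0.18, -0.2, 0.01], [0.10, -0.02, -0.17, 0.19, -0.01], [0.03, -0.01, -0.06, 0.06, -0.0]] + [[0.03, -0.01, -0.02, -0.04, -0.04], [0.04, -0.02, -0.04, -0.06, -0.07], [-0.09, 0.05, 0.09, 0.14, 0.15], [-0.06, 0.03, 0.06, 0.09, 0.1], [0.06, -0.04, -0.06, -0.1, -0.11]]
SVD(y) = [[-0.33,  0.01,  0.26,  -0.89,  0.19], [-0.23,  -0.91,  -0.10,  0.11,  0.31], [0.52,  -0.41,  0.09,  -0.32,  -0.67], [-0.53,  -0.05,  0.66,  0.3,  -0.44], [0.53,  -0.03,  0.69,  0.1,  0.48]] @ diag([3.9503160935259682, 3.4281986003385705, 1.354176860020904, 0.9202520082142241, 0.3666038611744176]) @ [[0.47, -0.52, 0.03, -0.25, 0.67], [-0.71, -0.45, -0.51, -0.12, 0.13], [0.04, 0.69, -0.48, -0.36, 0.40], [0.37, -0.07, -0.62, 0.69, -0.03], [0.37, -0.21, -0.36, -0.56, -0.62]]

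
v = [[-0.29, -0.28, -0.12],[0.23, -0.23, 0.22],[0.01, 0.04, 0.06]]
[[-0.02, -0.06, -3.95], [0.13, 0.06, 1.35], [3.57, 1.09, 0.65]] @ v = [[-0.05, -0.14, -0.25], [-0.01, 0.0, 0.08], [-0.78, -1.22, -0.15]]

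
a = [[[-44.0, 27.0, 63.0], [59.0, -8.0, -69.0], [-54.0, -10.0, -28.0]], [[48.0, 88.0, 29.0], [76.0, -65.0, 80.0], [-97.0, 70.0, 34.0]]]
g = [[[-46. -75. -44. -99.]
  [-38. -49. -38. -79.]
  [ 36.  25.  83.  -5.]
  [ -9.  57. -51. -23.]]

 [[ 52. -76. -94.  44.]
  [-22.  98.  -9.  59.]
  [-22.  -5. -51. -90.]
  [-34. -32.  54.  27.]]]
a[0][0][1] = 27.0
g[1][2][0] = -22.0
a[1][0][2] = 29.0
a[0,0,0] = -44.0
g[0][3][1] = 57.0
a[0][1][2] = -69.0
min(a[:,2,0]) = -97.0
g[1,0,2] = -94.0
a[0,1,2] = -69.0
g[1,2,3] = -90.0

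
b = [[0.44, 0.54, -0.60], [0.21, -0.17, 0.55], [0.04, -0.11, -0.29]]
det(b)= 0.103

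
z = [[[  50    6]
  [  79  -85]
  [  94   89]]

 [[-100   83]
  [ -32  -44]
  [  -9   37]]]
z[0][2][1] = 89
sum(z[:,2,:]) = 211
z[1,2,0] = -9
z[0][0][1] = 6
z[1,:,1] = [83, -44, 37]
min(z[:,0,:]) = -100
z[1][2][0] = -9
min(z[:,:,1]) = -85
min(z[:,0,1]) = 6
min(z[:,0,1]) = 6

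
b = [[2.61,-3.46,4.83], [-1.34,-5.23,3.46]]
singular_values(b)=[8.54, 3.21]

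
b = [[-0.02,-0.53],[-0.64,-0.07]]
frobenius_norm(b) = 0.83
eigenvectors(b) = [[0.69, 0.66], [-0.73, 0.75]]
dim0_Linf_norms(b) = [0.64, 0.53]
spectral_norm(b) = 0.66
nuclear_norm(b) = 1.17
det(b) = -0.34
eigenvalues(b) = [0.54, -0.63]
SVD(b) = [[-0.32, -0.95], [-0.95, 0.32]] @ diag([0.6565972963796556, 0.5144705923441366]) @ [[0.93,0.36], [-0.36,0.93]]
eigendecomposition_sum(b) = [[0.28, -0.24], [-0.30, 0.26]] + [[-0.30, -0.29],  [-0.34, -0.33]]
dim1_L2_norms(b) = [0.53, 0.64]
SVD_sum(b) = [[-0.19, -0.07], [-0.58, -0.22]] + [[0.17, -0.46], [-0.06, 0.15]]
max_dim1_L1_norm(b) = 0.71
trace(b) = -0.09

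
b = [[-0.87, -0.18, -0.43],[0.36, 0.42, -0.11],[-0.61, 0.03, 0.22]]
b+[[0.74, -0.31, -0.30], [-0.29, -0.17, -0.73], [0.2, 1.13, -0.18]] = [[-0.13,-0.49,-0.73], [0.07,0.25,-0.84], [-0.41,1.16,0.04]]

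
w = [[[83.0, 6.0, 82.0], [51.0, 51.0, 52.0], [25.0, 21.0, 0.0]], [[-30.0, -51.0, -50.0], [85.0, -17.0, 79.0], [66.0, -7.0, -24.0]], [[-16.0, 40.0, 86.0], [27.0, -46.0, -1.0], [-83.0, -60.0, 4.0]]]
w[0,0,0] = 83.0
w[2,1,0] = 27.0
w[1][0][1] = -51.0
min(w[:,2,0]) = -83.0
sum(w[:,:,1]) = -63.0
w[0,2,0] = 25.0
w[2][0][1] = 40.0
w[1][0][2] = -50.0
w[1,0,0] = -30.0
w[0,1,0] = 51.0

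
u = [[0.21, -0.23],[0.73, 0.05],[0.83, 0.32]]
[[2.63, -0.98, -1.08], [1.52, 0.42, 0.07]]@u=[[-1.06, -1.0], [0.68, -0.31]]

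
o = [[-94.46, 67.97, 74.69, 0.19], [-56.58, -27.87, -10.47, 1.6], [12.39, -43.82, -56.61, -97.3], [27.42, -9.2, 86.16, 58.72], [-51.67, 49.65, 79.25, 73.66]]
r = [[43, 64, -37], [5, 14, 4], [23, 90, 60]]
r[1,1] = 14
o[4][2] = 79.25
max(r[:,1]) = 90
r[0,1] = 64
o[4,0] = -51.67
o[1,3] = 1.6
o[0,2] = 74.69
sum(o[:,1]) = 36.72999999999999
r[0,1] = 64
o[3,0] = 27.42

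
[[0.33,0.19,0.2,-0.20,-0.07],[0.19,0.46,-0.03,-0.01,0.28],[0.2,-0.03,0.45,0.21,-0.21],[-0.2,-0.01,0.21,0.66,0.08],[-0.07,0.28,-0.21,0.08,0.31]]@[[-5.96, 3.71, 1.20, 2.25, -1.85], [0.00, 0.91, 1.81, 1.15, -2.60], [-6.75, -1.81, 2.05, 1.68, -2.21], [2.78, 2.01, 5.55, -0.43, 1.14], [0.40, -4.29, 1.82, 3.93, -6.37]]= [[-3.90, 0.93, -0.09, 1.11, -1.33], [-0.85, -0.04, 1.45, 2.01, -3.28], [-3.73, 1.22, 1.89, 0.26, 0.29], [1.64, -0.15, 3.98, -0.08, 0.17], [2.18, -0.79, 1.0, 1.00, -2.02]]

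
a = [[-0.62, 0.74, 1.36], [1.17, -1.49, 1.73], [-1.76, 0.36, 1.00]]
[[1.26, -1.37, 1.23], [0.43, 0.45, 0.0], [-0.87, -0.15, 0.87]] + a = [[0.64, -0.63, 2.59], [1.6, -1.04, 1.73], [-2.63, 0.21, 1.87]]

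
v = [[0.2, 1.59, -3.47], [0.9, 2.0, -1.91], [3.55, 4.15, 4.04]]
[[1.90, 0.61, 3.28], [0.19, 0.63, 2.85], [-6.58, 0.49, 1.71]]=v @ [[-0.44, 0.89, 0.16], [-0.45, -0.36, 0.82], [-0.78, -0.29, -0.56]]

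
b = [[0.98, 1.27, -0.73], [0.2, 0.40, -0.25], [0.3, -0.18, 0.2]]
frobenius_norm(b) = 1.88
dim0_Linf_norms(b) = [0.98, 1.27, 0.73]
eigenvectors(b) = [[0.17, -0.93, 0.81], [-0.59, -0.18, 0.09], [-0.79, -0.31, 0.58]]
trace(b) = 1.58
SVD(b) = [[-0.96,0.09,-0.26], [-0.28,-0.21,0.94], [0.03,0.97,0.23]] @ diag([1.8337707348064283, 0.4103375187863174, 0.0028306966951081236]) @ [[-0.54,-0.73,0.42], [0.82,-0.35,0.44], [-0.17,0.59,0.79]]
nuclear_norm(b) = 2.25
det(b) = 0.00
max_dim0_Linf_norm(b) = 1.27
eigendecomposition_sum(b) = [[0.0, -0.0, -0.0], [-0.00, 0.0, 0.0], [-0.0, 0.0, 0.00]] + [[1.06, 2.87, -1.89], [0.21, 0.57, -0.37], [0.36, 0.97, -0.64]] + [[-0.08, -1.6, 1.16],[-0.01, -0.17, 0.12],[-0.05, -1.15, 0.84]]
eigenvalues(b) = [0.0, 0.99, 0.59]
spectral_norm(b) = 1.83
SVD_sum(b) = [[0.95, 1.28, -0.75], [0.27, 0.37, -0.21], [-0.03, -0.04, 0.02]] + [[0.03, -0.01, 0.02], [-0.07, 0.03, -0.04], [0.33, -0.14, 0.18]] + [[0.00, -0.0, -0.00], [-0.00, 0.0, 0.0], [-0.00, 0.0, 0.0]]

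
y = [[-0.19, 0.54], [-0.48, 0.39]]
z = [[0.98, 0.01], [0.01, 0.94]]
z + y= [[0.79, 0.55], [-0.47, 1.33]]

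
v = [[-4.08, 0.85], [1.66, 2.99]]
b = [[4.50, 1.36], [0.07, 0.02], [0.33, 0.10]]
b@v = [[-16.10, 7.89], [-0.25, 0.12], [-1.18, 0.58]]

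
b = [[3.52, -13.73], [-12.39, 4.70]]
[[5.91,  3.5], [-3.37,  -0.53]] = b @ [[0.12,-0.06],[-0.4,-0.27]]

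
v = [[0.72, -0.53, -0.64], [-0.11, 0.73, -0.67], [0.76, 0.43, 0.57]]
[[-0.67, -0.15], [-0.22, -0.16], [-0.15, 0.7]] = v@ [[-0.53, 0.41], [0.02, 0.27], [0.43, 0.47]]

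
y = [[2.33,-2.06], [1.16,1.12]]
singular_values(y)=[3.11, 1.61]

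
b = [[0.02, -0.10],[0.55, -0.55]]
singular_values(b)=[0.78, 0.06]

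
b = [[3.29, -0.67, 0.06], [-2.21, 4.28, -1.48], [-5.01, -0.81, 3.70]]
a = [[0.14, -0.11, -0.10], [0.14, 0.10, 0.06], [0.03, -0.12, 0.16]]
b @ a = [[0.37,-0.44,-0.36], [0.25,0.85,0.24], [-0.70,0.03,1.04]]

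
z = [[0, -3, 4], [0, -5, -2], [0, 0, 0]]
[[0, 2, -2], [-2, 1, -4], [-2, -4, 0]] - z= [[0, 5, -6], [-2, 6, -2], [-2, -4, 0]]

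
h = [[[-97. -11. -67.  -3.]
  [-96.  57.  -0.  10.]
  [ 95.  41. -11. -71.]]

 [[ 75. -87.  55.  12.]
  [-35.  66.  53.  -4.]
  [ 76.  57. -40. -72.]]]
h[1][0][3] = 12.0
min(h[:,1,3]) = -4.0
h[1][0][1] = -87.0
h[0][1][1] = 57.0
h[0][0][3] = -3.0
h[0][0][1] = -11.0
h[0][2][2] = -11.0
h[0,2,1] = 41.0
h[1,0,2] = 55.0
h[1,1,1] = 66.0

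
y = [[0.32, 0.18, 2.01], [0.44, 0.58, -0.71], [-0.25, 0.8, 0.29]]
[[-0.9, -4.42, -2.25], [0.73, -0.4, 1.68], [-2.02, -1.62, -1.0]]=y @ [[2.47,  -1.43,  1.81],[-1.49,  -1.82,  -0.18],[-0.71,  -1.81,  -1.39]]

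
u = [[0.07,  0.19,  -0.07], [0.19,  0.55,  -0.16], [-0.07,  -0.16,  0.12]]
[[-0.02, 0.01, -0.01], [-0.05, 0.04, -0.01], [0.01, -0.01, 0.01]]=u@[[-0.41, -0.05, -0.07], [0.03, 0.09, 0.01], [-0.08, 0.0, 0.04]]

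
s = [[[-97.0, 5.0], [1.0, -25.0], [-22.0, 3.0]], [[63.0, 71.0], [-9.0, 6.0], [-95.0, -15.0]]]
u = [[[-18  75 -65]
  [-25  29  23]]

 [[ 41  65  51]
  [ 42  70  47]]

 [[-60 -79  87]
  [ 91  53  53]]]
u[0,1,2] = 23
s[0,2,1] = 3.0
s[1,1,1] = 6.0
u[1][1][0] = 42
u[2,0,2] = 87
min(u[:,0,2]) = -65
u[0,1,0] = -25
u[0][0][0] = -18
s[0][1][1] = -25.0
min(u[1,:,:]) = 41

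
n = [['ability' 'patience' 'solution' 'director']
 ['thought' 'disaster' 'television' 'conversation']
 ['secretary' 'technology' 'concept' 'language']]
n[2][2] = 'concept'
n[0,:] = ['ability', 'patience', 'solution', 'director']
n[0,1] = 'patience'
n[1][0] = 'thought'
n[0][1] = 'patience'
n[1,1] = 'disaster'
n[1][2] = 'television'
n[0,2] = 'solution'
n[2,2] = 'concept'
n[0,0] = 'ability'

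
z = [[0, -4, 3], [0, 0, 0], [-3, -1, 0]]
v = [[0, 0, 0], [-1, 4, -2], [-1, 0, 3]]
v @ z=[[0, 0, 0], [6, 6, -3], [-9, 1, -3]]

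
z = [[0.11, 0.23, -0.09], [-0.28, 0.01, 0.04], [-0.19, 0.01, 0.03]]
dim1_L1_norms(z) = [0.43, 0.33, 0.23]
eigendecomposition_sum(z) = [[0.06+0.10j, (0.12-0.02j), (-0.05-0.01j)], [(-0.14+0.05j), (0.01+0.15j), (0.02-0.06j)], [-0.09+0.04j, 0.01+0.10j, (0.01-0.04j)]] + [[0.06-0.10j, 0.12+0.02j, (-0.05+0.01j)], [(-0.14-0.05j), 0.01-0.15j, (0.02+0.06j)], [-0.09-0.04j, 0.01-0.10j, 0.01+0.04j]] + [[-0.00-0.00j, (-0-0j), 0.00+0.00j], [(-0-0j), (-0-0j), 0.00+0.00j], [(-0-0j), -0.00-0.00j, 0.01+0.00j]]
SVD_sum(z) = [[0.17, 0.05, -0.04], [-0.25, -0.07, 0.06], [-0.17, -0.05, 0.04]] + [[-0.06, 0.18, -0.05], [-0.03, 0.08, -0.02], [-0.02, 0.06, -0.02]] + [[-0.0, -0.0, -0.0], [-0.0, -0.00, -0.0], [0.0, 0.00, 0.0]]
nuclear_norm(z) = 0.60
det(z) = 0.00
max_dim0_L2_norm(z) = 0.36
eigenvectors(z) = [[(0.09+0.53j),(0.09-0.53j),(0.14+0j)], [-0.69+0.00j,(-0.69-0j),(0.3+0j)], [-0.48+0.02j,-0.48-0.02j,(0.94+0j)]]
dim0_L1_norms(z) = [0.58, 0.25, 0.16]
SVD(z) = [[-0.50, -0.87, -0.01], [0.72, -0.41, -0.56], [0.49, -0.29, 0.83]] @ diag([0.3735329314118518, 0.22530876705650493, 0.0030180520781475447]) @ [[-0.93, -0.28, 0.24], [0.33, -0.91, 0.23], [0.15, 0.3, 0.94]]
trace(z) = 0.15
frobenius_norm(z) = 0.44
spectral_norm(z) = 0.37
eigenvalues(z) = [(0.07+0.21j), (0.07-0.21j), 0j]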